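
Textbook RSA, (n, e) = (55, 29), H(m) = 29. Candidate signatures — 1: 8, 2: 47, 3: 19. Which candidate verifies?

3

Candidate 1: Squares mod 55: 8^1≡8, 8^2≡9, 8^4≡26, 8^8≡16, 8^16≡36; 29 = 16 + 8 + 4 + 1, so 8^29 ≡ 36·16·26·8 ≡ 18 (mod 55)
Candidate 2: Squares mod 55: 47^1≡47, 47^2≡9, 47^4≡26, 47^8≡16, 47^16≡36; 29 = 16 + 8 + 4 + 1, so 47^29 ≡ 36·16·26·47 ≡ 37 (mod 55)
Candidate 3: Squares mod 55: 19^1≡19, 19^2≡31, 19^4≡26, 19^8≡16, 19^16≡36; 29 = 16 + 8 + 4 + 1, so 19^29 ≡ 36·16·26·19 ≡ 29 (mod 55)
  → matches H(m) = 29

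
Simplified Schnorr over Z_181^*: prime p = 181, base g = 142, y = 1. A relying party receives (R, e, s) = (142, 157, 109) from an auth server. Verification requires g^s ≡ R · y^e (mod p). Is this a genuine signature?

g^s mod p:
142^2 = 20164 ≡ 73
142^4 ≡ 73^2 = 5329 ≡ 80
142^8 ≡ 80^2 = 6400 ≡ 65
142^16 ≡ 65^2 = 4225 ≡ 62
142^32 ≡ 62^2 = 3844 ≡ 43
142^64 ≡ 43^2 = 1849 ≡ 39
109 = 64 + 32 + 8 + 4 + 1, so 142^109 ≡ 39·43·65·80·142 ≡ 142 (mod 181)
R · y^e mod p:
1^2 = 1
1^4 ≡ 1^2 = 1
1^8 ≡ 1^2 = 1
1^16 ≡ 1^2 = 1
1^32 ≡ 1^2 = 1
1^64 ≡ 1^2 = 1
1^128 ≡ 1^2 = 1
157 = 128 + 16 + 8 + 4 + 1, so 1^157 ≡ 1·1·1·1·1 ≡ 1 (mod 181)
142·1 = 142 ≡ 142 (mod 181)
142 ≡ 142 (mod 181); signature holds.

genuine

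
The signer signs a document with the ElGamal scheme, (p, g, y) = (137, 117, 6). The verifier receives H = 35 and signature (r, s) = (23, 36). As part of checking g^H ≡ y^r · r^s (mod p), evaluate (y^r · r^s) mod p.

82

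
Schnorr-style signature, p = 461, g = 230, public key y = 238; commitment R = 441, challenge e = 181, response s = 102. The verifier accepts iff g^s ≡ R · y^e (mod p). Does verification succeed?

passes

g^s mod p:
230^2 = 52900 ≡ 346
230^4 ≡ 346^2 = 119716 ≡ 317
230^8 ≡ 317^2 = 100489 ≡ 452
230^16 ≡ 452^2 = 204304 ≡ 81
230^32 ≡ 81^2 = 6561 ≡ 107
230^64 ≡ 107^2 = 11449 ≡ 385
102 = 64 + 32 + 4 + 2, so 230^102 ≡ 385·107·317·346 ≡ 17 (mod 461)
R · y^e mod p:
238^2 = 56644 ≡ 402
238^4 ≡ 402^2 = 161604 ≡ 254
238^8 ≡ 254^2 = 64516 ≡ 437
238^16 ≡ 437^2 = 190969 ≡ 115
238^32 ≡ 115^2 = 13225 ≡ 317
238^64 ≡ 317^2 = 100489 ≡ 452
238^128 ≡ 452^2 = 204304 ≡ 81
181 = 128 + 32 + 16 + 4 + 1, so 238^181 ≡ 81·317·115·254·238 ≡ 391 (mod 461)
441·391 = 172431 ≡ 17 (mod 461)
17 ≡ 17 (mod 461); signature holds.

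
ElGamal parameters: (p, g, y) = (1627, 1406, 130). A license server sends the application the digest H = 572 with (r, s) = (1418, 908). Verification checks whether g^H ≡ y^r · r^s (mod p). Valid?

yes

Left side g^H mod p:
1406^572 mod 1627 = 957
Right side y^r · r^s mod p:
130^1418 mod 1627 = 563
1418^908 mod 1627 = 230
563·230 = 129490 ≡ 957 (mod 1627)
957 ≡ 957 (mod 1627), so the signature is genuine.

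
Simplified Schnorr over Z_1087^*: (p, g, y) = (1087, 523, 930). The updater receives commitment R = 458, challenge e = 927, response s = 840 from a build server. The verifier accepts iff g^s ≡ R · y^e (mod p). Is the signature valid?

g^s mod p:
Squares mod 1087: 523^1≡523, 523^2≡692, 523^4≡584, 523^8≡825, 523^16≡163, 523^32≡481, 523^64≡917, 523^128≡638, 523^256≡506, 523^512≡591
840 = 512 + 256 + 64 + 8, so 523^840 ≡ 591·506·917·825 ≡ 1081 (mod 1087)
R · y^e mod p:
Squares mod 1087: 930^1≡930, 930^2≡735, 930^4≡1073, 930^8≡196, 930^16≡371, 930^32≡679, 930^64≡153, 930^128≡582, 930^256≡667, 930^512≡306
927 = 512 + 256 + 128 + 16 + 8 + 4 + 2 + 1, so 930^927 ≡ 306·667·582·371·196·1073·735·930 ≡ 952 (mod 1087)
458·952 = 436016 ≡ 129 (mod 1087)
1081 ≠ 129; the check fails.

invalid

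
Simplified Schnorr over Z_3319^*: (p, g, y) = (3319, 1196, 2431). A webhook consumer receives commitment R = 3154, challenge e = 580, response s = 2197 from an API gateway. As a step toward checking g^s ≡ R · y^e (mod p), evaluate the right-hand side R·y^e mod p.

Squares mod 3319: 2431^1≡2431, 2431^2≡1941, 2431^4≡416, 2431^8≡468, 2431^16≡3289, 2431^32≡900, 2431^64≡164, 2431^128≡344, 2431^256≡2171, 2431^512≡261
580 = 512 + 64 + 4, so 2431^580 ≡ 261·164·416 ≡ 29 (mod 3319)
R · y^e ≡ 3154·29 = 91466 ≡ 1853 (mod 3319)

1853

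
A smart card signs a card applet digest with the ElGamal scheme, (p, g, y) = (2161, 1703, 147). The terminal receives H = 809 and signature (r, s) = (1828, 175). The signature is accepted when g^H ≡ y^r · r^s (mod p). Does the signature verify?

does not verify

Left side g^H mod p:
1703^2 = 2900209 ≡ 147
1703^4 ≡ 147^2 = 21609 ≡ 2160
1703^8 ≡ 2160^2 = 4665600 ≡ 1
1703^16 ≡ 1^2 = 1
1703^32 ≡ 1^2 = 1
1703^64 ≡ 1^2 = 1
1703^128 ≡ 1^2 = 1
1703^256 ≡ 1^2 = 1
1703^512 ≡ 1^2 = 1
809 = 512 + 256 + 32 + 8 + 1, so 1703^809 ≡ 1·1·1·1·1703 ≡ 1703 (mod 2161)
Right side y^r · r^s mod p:
147^2 = 21609 ≡ 2160
147^4 ≡ 2160^2 = 4665600 ≡ 1
147^8 ≡ 1^2 = 1
147^16 ≡ 1^2 = 1
147^32 ≡ 1^2 = 1
147^64 ≡ 1^2 = 1
147^128 ≡ 1^2 = 1
147^256 ≡ 1^2 = 1
147^512 ≡ 1^2 = 1
147^1024 ≡ 1^2 = 1
1828 = 1024 + 512 + 256 + 32 + 4, so 147^1828 ≡ 1·1·1·1·1 ≡ 1 (mod 2161)
1828^2 = 3341584 ≡ 678
1828^4 ≡ 678^2 = 459684 ≡ 1552
1828^8 ≡ 1552^2 = 2408704 ≡ 1350
1828^16 ≡ 1350^2 = 1822500 ≡ 777
1828^32 ≡ 777^2 = 603729 ≡ 810
1828^64 ≡ 810^2 = 656100 ≡ 1317
1828^128 ≡ 1317^2 = 1734489 ≡ 1367
175 = 128 + 32 + 8 + 4 + 2 + 1, so 1828^175 ≡ 1367·810·1350·1552·678·1828 ≡ 926 (mod 2161)
1·926 = 926 ≡ 926 (mod 2161)
1703 ≠ 926, so verification fails.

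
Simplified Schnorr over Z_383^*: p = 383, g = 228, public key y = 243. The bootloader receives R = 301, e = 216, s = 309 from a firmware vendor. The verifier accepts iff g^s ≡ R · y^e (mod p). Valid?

yes

g^s mod p:
228^2 = 51984 ≡ 279
228^4 ≡ 279^2 = 77841 ≡ 92
228^8 ≡ 92^2 = 8464 ≡ 38
228^16 ≡ 38^2 = 1444 ≡ 295
228^32 ≡ 295^2 = 87025 ≡ 84
228^64 ≡ 84^2 = 7056 ≡ 162
228^128 ≡ 162^2 = 26244 ≡ 200
228^256 ≡ 200^2 = 40000 ≡ 168
309 = 256 + 32 + 16 + 4 + 1, so 228^309 ≡ 168·84·295·92·228 ≡ 193 (mod 383)
R · y^e mod p:
243^2 = 59049 ≡ 67
243^4 ≡ 67^2 = 4489 ≡ 276
243^8 ≡ 276^2 = 76176 ≡ 342
243^16 ≡ 342^2 = 116964 ≡ 149
243^32 ≡ 149^2 = 22201 ≡ 370
243^64 ≡ 370^2 = 136900 ≡ 169
243^128 ≡ 169^2 = 28561 ≡ 219
216 = 128 + 64 + 16 + 8, so 243^216 ≡ 219·169·149·342 ≡ 21 (mod 383)
301·21 = 6321 ≡ 193 (mod 383)
193 ≡ 193 (mod 383); signature holds.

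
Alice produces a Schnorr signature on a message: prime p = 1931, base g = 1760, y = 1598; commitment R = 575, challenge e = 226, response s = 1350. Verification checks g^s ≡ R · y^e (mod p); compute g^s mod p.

955

1760^2 = 3097600 ≡ 276
1760^4 ≡ 276^2 = 76176 ≡ 867
1760^8 ≡ 867^2 = 751689 ≡ 530
1760^16 ≡ 530^2 = 280900 ≡ 905
1760^32 ≡ 905^2 = 819025 ≡ 281
1760^64 ≡ 281^2 = 78961 ≡ 1721
1760^128 ≡ 1721^2 = 2961841 ≡ 1618
1760^256 ≡ 1618^2 = 2617924 ≡ 1419
1760^512 ≡ 1419^2 = 2013561 ≡ 1459
1760^1024 ≡ 1459^2 = 2128681 ≡ 719
1350 = 1024 + 256 + 64 + 4 + 2, so 1760^1350 ≡ 719·1419·1721·867·276 ≡ 955 (mod 1931)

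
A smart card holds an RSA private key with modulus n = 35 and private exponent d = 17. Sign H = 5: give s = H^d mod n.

H^2 ≡ 5^2 = 25
H^4 ≡ 25^2 = 625 ≡ 30
H^8 ≡ 30^2 = 900 ≡ 25
H^16 ≡ 25^2 = 625 ≡ 30
17 = 16 + 1, so H^17 ≡ 30·5 ≡ 10 (mod 35)

10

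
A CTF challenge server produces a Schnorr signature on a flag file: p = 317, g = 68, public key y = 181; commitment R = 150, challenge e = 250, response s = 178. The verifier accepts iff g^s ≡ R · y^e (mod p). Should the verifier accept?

g^s mod p:
68^2 = 4624 ≡ 186
68^4 ≡ 186^2 = 34596 ≡ 43
68^8 ≡ 43^2 = 1849 ≡ 264
68^16 ≡ 264^2 = 69696 ≡ 273
68^32 ≡ 273^2 = 74529 ≡ 34
68^64 ≡ 34^2 = 1156 ≡ 205
68^128 ≡ 205^2 = 42025 ≡ 181
178 = 128 + 32 + 16 + 2, so 68^178 ≡ 181·34·273·186 ≡ 307 (mod 317)
R · y^e mod p:
181^2 = 32761 ≡ 110
181^4 ≡ 110^2 = 12100 ≡ 54
181^8 ≡ 54^2 = 2916 ≡ 63
181^16 ≡ 63^2 = 3969 ≡ 165
181^32 ≡ 165^2 = 27225 ≡ 280
181^64 ≡ 280^2 = 78400 ≡ 101
181^128 ≡ 101^2 = 10201 ≡ 57
250 = 128 + 64 + 32 + 16 + 8 + 2, so 181^250 ≡ 57·101·280·165·63·110 ≡ 148 (mod 317)
150·148 = 22200 ≡ 10 (mod 317)
307 ≠ 10; the check fails.

reject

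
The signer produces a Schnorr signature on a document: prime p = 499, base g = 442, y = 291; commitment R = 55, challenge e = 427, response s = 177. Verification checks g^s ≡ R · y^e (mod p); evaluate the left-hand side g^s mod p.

442^2 = 195364 ≡ 255
442^4 ≡ 255^2 = 65025 ≡ 155
442^8 ≡ 155^2 = 24025 ≡ 73
442^16 ≡ 73^2 = 5329 ≡ 339
442^32 ≡ 339^2 = 114921 ≡ 151
442^64 ≡ 151^2 = 22801 ≡ 346
442^128 ≡ 346^2 = 119716 ≡ 455
177 = 128 + 32 + 16 + 1, so 442^177 ≡ 455·151·339·442 ≡ 290 (mod 499)

290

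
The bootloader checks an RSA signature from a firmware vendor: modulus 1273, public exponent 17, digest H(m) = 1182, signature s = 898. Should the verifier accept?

Squares mod 1273: s^1≡898, s^2≡595, s^4≡131, s^8≡612, s^16≡282
17 = 16 + 1, so s^17 ≡ 282·898 ≡ 1182 (mod 1273)
1182 = H(m), so the signature checks out.

accept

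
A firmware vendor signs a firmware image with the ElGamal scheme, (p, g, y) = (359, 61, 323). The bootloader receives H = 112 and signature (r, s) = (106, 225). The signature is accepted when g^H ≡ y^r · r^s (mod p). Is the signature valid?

Left side g^H mod p:
61^112 mod 359 = 135
Right side y^r · r^s mod p:
323^106 mod 359 = 262
106^225 mod 359 = 118
262·118 = 30916 ≡ 42 (mod 359)
135 ≠ 42, so verification fails.

invalid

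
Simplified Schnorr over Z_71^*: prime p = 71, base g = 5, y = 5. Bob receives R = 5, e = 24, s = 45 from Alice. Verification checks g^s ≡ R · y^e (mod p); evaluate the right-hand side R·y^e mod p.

1

Squares mod 71: 5^1≡5, 5^2≡25, 5^4≡57, 5^8≡54, 5^16≡5
24 = 16 + 8, so 5^24 ≡ 5·54 ≡ 57 (mod 71)
R · y^e ≡ 5·57 = 285 ≡ 1 (mod 71)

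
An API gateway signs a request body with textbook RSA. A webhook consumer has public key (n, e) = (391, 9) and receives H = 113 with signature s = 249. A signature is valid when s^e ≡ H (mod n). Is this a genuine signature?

forged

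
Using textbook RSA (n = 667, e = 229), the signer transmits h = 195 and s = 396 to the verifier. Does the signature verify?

s^229 mod 667 = 195
s^229 mod 667 = 195 matches h.

verifies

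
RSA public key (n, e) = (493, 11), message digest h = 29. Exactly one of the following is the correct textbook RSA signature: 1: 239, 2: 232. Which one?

2

Candidate 1: 239^2 = 57121 ≡ 426; 239^4 ≡ 426^2 = 181476 ≡ 52; 239^8 ≡ 52^2 = 2704 ≡ 239; 11 = 8 + 2 + 1, so 239^11 ≡ 239·426·239 ≡ 52 (mod 493)
Candidate 2: 232^2 = 53824 ≡ 87; 232^4 ≡ 87^2 = 7569 ≡ 174; 232^8 ≡ 174^2 = 30276 ≡ 203; 11 = 8 + 2 + 1, so 232^11 ≡ 203·87·232 ≡ 29 (mod 493)
  → matches h = 29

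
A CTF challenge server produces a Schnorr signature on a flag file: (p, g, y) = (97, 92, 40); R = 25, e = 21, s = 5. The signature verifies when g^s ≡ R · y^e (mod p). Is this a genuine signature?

genuine

g^s mod p:
Squares mod 97: 92^1≡92, 92^2≡25, 92^4≡43
5 = 4 + 1, so 92^5 ≡ 43·92 ≡ 76 (mod 97)
R · y^e mod p:
Squares mod 97: 40^1≡40, 40^2≡48, 40^4≡73, 40^8≡91, 40^16≡36
21 = 16 + 4 + 1, so 40^21 ≡ 36·73·40 ≡ 69 (mod 97)
25·69 = 1725 ≡ 76 (mod 97)
76 ≡ 76 (mod 97); signature holds.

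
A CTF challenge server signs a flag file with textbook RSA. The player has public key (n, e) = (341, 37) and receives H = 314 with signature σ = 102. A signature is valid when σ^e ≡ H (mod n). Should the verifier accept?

Squares mod 341: σ^1≡102, σ^2≡174, σ^4≡268, σ^8≡214, σ^16≡102, σ^32≡174
37 = 32 + 4 + 1, so σ^37 ≡ 174·268·102 ≡ 196 (mod 341)
196 ≠ 314, so verification fails.

reject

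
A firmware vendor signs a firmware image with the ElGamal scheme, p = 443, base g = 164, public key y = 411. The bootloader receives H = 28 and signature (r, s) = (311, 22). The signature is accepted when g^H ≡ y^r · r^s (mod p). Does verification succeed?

Left side g^H mod p:
164^2 = 26896 ≡ 316
164^4 ≡ 316^2 = 99856 ≡ 181
164^8 ≡ 181^2 = 32761 ≡ 422
164^16 ≡ 422^2 = 178084 ≡ 441
28 = 16 + 8 + 4, so 164^28 ≡ 441·422·181 ≡ 71 (mod 443)
Right side y^r · r^s mod p:
411^2 = 168921 ≡ 138
411^4 ≡ 138^2 = 19044 ≡ 438
411^8 ≡ 438^2 = 191844 ≡ 25
411^16 ≡ 25^2 = 625 ≡ 182
411^32 ≡ 182^2 = 33124 ≡ 342
411^64 ≡ 342^2 = 116964 ≡ 12
411^128 ≡ 12^2 = 144
411^256 ≡ 144^2 = 20736 ≡ 358
311 = 256 + 32 + 16 + 4 + 2 + 1, so 411^311 ≡ 358·342·182·438·138·411 ≡ 256 (mod 443)
311^2 = 96721 ≡ 147
311^4 ≡ 147^2 = 21609 ≡ 345
311^8 ≡ 345^2 = 119025 ≡ 301
311^16 ≡ 301^2 = 90601 ≡ 229
22 = 16 + 4 + 2, so 311^22 ≡ 229·345·147 ≡ 47 (mod 443)
256·47 = 12032 ≡ 71 (mod 443)
71 ≡ 71 (mod 443), so the signature is genuine.

passes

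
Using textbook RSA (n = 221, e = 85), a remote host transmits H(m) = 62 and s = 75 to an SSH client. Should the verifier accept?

Squares mod 221: s^1≡75, s^2≡100, s^4≡55, s^8≡152, s^16≡120, s^32≡35, s^64≡120
85 = 64 + 16 + 4 + 1, so s^85 ≡ 120·120·55·75 ≡ 62 (mod 221)
62 = H(m), so the signature checks out.

accept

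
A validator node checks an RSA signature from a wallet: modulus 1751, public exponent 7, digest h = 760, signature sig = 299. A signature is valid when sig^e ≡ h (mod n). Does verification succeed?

fails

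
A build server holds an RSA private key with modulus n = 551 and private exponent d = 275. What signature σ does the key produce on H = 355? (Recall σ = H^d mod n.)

223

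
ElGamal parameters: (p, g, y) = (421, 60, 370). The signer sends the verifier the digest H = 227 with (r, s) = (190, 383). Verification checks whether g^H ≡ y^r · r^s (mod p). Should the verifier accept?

Left side g^H mod p:
Squares mod 421: 60^1≡60, 60^2≡232, 60^4≡357, 60^8≡307, 60^16≡366, 60^32≡78, 60^64≡190, 60^128≡315
227 = 128 + 64 + 32 + 2 + 1, so 60^227 ≡ 315·190·78·232·60 ≡ 68 (mod 421)
Right side y^r · r^s mod p:
Squares mod 421: 370^1≡370, 370^2≡75, 370^4≡152, 370^8≡370, 370^16≡75, 370^32≡152, 370^64≡370, 370^128≡75
190 = 128 + 32 + 16 + 8 + 4 + 2, so 370^190 ≡ 75·152·75·370·152·75 ≡ 370 (mod 421)
Squares mod 421: 190^1≡190, 190^2≡315, 190^4≡290, 190^8≡321, 190^16≡317, 190^32≡291, 190^64≡60, 190^128≡232, 190^256≡357
383 = 256 + 64 + 32 + 16 + 8 + 4 + 2 + 1, so 190^383 ≡ 357·60·291·317·321·290·315·190 ≡ 139 (mod 421)
370·139 = 51430 ≡ 68 (mod 421)
68 ≡ 68 (mod 421), so the signature is genuine.

accept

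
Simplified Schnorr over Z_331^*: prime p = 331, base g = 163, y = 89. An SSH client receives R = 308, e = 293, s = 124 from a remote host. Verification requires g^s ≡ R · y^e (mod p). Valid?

no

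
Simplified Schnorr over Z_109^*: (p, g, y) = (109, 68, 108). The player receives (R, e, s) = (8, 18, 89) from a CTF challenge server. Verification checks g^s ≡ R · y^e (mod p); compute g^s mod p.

Squares mod 109: 68^1≡68, 68^2≡46, 68^4≡45, 68^8≡63, 68^16≡45, 68^32≡63, 68^64≡45
89 = 64 + 16 + 8 + 1, so 68^89 ≡ 45·45·63·68 ≡ 8 (mod 109)

8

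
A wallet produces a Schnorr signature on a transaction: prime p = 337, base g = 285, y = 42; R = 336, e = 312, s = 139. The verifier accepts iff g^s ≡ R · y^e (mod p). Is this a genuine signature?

genuine

g^s mod p:
285^2 = 81225 ≡ 8
285^4 ≡ 8^2 = 64
285^8 ≡ 64^2 = 4096 ≡ 52
285^16 ≡ 52^2 = 2704 ≡ 8
285^32 ≡ 8^2 = 64
285^64 ≡ 64^2 = 4096 ≡ 52
285^128 ≡ 52^2 = 2704 ≡ 8
139 = 128 + 8 + 2 + 1, so 285^139 ≡ 8·52·8·285 ≡ 162 (mod 337)
R · y^e mod p:
42^2 = 1764 ≡ 79
42^4 ≡ 79^2 = 6241 ≡ 175
42^8 ≡ 175^2 = 30625 ≡ 295
42^16 ≡ 295^2 = 87025 ≡ 79
42^32 ≡ 79^2 = 6241 ≡ 175
42^64 ≡ 175^2 = 30625 ≡ 295
42^128 ≡ 295^2 = 87025 ≡ 79
42^256 ≡ 79^2 = 6241 ≡ 175
312 = 256 + 32 + 16 + 8, so 42^312 ≡ 175·175·79·295 ≡ 175 (mod 337)
336·175 = 58800 ≡ 162 (mod 337)
162 ≡ 162 (mod 337); signature holds.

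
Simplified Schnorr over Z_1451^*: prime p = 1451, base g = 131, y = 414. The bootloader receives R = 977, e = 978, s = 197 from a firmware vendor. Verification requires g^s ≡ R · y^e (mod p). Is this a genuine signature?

g^s mod p:
131^2 = 17161 ≡ 1200
131^4 ≡ 1200^2 = 1440000 ≡ 608
131^8 ≡ 608^2 = 369664 ≡ 1110
131^16 ≡ 1110^2 = 1232100 ≡ 201
131^32 ≡ 201^2 = 40401 ≡ 1224
131^64 ≡ 1224^2 = 1498176 ≡ 744
131^128 ≡ 744^2 = 553536 ≡ 705
197 = 128 + 64 + 4 + 1, so 131^197 ≡ 705·744·608·131 ≡ 414 (mod 1451)
R · y^e mod p:
414^2 = 171396 ≡ 178
414^4 ≡ 178^2 = 31684 ≡ 1213
414^8 ≡ 1213^2 = 1471369 ≡ 55
414^16 ≡ 55^2 = 3025 ≡ 123
414^32 ≡ 123^2 = 15129 ≡ 619
414^64 ≡ 619^2 = 383161 ≡ 97
414^128 ≡ 97^2 = 9409 ≡ 703
414^256 ≡ 703^2 = 494209 ≡ 869
414^512 ≡ 869^2 = 755161 ≡ 641
978 = 512 + 256 + 128 + 64 + 16 + 2, so 414^978 ≡ 641·869·703·97·123·178 ≡ 988 (mod 1451)
977·988 = 965276 ≡ 361 (mod 1451)
414 ≠ 361; the check fails.

forged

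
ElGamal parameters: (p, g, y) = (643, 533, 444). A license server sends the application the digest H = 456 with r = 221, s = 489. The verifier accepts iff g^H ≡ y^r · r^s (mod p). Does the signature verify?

Left side g^H mod p:
533^2 = 284089 ≡ 526
533^4 ≡ 526^2 = 276676 ≡ 186
533^8 ≡ 186^2 = 34596 ≡ 517
533^16 ≡ 517^2 = 267289 ≡ 444
533^32 ≡ 444^2 = 197136 ≡ 378
533^64 ≡ 378^2 = 142884 ≡ 138
533^128 ≡ 138^2 = 19044 ≡ 397
533^256 ≡ 397^2 = 157609 ≡ 74
456 = 256 + 128 + 64 + 8, so 533^456 ≡ 74·397·138·517 ≡ 256 (mod 643)
Right side y^r · r^s mod p:
444^2 = 197136 ≡ 378
444^4 ≡ 378^2 = 142884 ≡ 138
444^8 ≡ 138^2 = 19044 ≡ 397
444^16 ≡ 397^2 = 157609 ≡ 74
444^32 ≡ 74^2 = 5476 ≡ 332
444^64 ≡ 332^2 = 110224 ≡ 271
444^128 ≡ 271^2 = 73441 ≡ 139
221 = 128 + 64 + 16 + 8 + 4 + 1, so 444^221 ≡ 139·271·74·397·138·444 ≡ 116 (mod 643)
221^2 = 48841 ≡ 616
221^4 ≡ 616^2 = 379456 ≡ 86
221^8 ≡ 86^2 = 7396 ≡ 323
221^16 ≡ 323^2 = 104329 ≡ 163
221^32 ≡ 163^2 = 26569 ≡ 206
221^64 ≡ 206^2 = 42436 ≡ 641
221^128 ≡ 641^2 = 410881 ≡ 4
221^256 ≡ 4^2 = 16
489 = 256 + 128 + 64 + 32 + 8 + 1, so 221^489 ≡ 16·4·641·206·323·221 ≡ 593 (mod 643)
116·593 = 68788 ≡ 630 (mod 643)
256 ≠ 630, so verification fails.

does not verify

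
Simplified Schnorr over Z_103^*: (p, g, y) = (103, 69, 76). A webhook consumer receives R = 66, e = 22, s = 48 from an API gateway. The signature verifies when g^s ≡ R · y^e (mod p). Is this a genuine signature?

g^s mod p:
Squares mod 103: 69^1≡69, 69^2≡23, 69^4≡14, 69^8≡93, 69^16≡100, 69^32≡9
48 = 32 + 16, so 69^48 ≡ 9·100 ≡ 76 (mod 103)
R · y^e mod p:
Squares mod 103: 76^1≡76, 76^2≡8, 76^4≡64, 76^8≡79, 76^16≡61
22 = 16 + 4 + 2, so 76^22 ≡ 61·64·8 ≡ 23 (mod 103)
66·23 = 1518 ≡ 76 (mod 103)
76 ≡ 76 (mod 103); signature holds.

genuine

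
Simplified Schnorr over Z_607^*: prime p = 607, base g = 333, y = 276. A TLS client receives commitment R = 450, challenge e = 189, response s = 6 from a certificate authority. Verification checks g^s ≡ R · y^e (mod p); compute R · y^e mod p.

276^2 = 76176 ≡ 301
276^4 ≡ 301^2 = 90601 ≡ 158
276^8 ≡ 158^2 = 24964 ≡ 77
276^16 ≡ 77^2 = 5929 ≡ 466
276^32 ≡ 466^2 = 217156 ≡ 457
276^64 ≡ 457^2 = 208849 ≡ 41
276^128 ≡ 41^2 = 1681 ≡ 467
189 = 128 + 32 + 16 + 8 + 4 + 1, so 276^189 ≡ 467·457·466·77·158·276 ≡ 369 (mod 607)
R · y^e ≡ 450·369 = 166050 ≡ 339 (mod 607)

339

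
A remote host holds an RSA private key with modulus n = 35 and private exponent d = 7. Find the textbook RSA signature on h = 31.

31

h^2 ≡ 31^2 = 961 ≡ 16
h^4 ≡ 16^2 = 256 ≡ 11
7 = 4 + 2 + 1, so h^7 ≡ 11·16·31 ≡ 31 (mod 35)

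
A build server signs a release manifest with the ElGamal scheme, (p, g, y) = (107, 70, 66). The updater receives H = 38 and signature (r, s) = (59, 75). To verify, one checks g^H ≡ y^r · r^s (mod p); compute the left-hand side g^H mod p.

47

70^38 mod 107 = 47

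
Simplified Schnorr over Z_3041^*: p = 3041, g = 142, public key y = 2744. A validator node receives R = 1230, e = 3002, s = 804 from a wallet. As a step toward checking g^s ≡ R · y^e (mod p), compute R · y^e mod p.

579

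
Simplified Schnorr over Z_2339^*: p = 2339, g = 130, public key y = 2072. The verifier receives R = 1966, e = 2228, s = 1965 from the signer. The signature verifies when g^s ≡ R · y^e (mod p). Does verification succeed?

passes

g^s mod p:
130^2 = 16900 ≡ 527
130^4 ≡ 527^2 = 277729 ≡ 1727
130^8 ≡ 1727^2 = 2982529 ≡ 304
130^16 ≡ 304^2 = 92416 ≡ 1195
130^32 ≡ 1195^2 = 1428025 ≡ 1235
130^64 ≡ 1235^2 = 1525225 ≡ 197
130^128 ≡ 197^2 = 38809 ≡ 1385
130^256 ≡ 1385^2 = 1918225 ≡ 245
130^512 ≡ 245^2 = 60025 ≡ 1550
130^1024 ≡ 1550^2 = 2402500 ≡ 347
1965 = 1024 + 512 + 256 + 128 + 32 + 8 + 4 + 1, so 130^1965 ≡ 347·1550·245·1385·1235·304·1727·130 ≡ 884 (mod 2339)
R · y^e mod p:
2072^2 = 4293184 ≡ 1119
2072^4 ≡ 1119^2 = 1252161 ≡ 796
2072^8 ≡ 796^2 = 633616 ≡ 2086
2072^16 ≡ 2086^2 = 4351396 ≡ 856
2072^32 ≡ 856^2 = 732736 ≡ 629
2072^64 ≡ 629^2 = 395641 ≡ 350
2072^128 ≡ 350^2 = 122500 ≡ 872
2072^256 ≡ 872^2 = 760384 ≡ 209
2072^512 ≡ 209^2 = 43681 ≡ 1579
2072^1024 ≡ 1579^2 = 2493241 ≡ 2206
2072^2048 ≡ 2206^2 = 4866436 ≡ 1316
2228 = 2048 + 128 + 32 + 16 + 4, so 2072^2228 ≡ 1316·872·629·856·796 ≡ 562 (mod 2339)
1966·562 = 1104892 ≡ 884 (mod 2339)
884 ≡ 884 (mod 2339); signature holds.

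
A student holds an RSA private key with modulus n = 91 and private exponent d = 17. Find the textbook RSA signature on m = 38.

12

m^2 ≡ 38^2 = 1444 ≡ 79
m^4 ≡ 79^2 = 6241 ≡ 53
m^8 ≡ 53^2 = 2809 ≡ 79
m^16 ≡ 79^2 = 6241 ≡ 53
17 = 16 + 1, so m^17 ≡ 53·38 ≡ 12 (mod 91)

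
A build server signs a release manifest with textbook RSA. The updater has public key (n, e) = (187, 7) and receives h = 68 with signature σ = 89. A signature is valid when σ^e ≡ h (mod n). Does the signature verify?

does not verify

σ^2 ≡ 89^2 = 7921 ≡ 67
σ^4 ≡ 67^2 = 4489 ≡ 1
7 = 4 + 2 + 1, so σ^7 ≡ 1·67·89 ≡ 166 (mod 187)
The recovered value 166 does not match the digest 68.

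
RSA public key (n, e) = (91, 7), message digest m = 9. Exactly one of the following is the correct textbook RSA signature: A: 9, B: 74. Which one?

A

Candidate A: 9^2 = 81; 9^4 ≡ 81^2 = 6561 ≡ 9; 7 = 4 + 2 + 1, so 9^7 ≡ 9·81·9 ≡ 9 (mod 91)
  → matches m = 9
Candidate B: 74^2 = 5476 ≡ 16; 74^4 ≡ 16^2 = 256 ≡ 74; 7 = 4 + 2 + 1, so 74^7 ≡ 74·16·74 ≡ 74 (mod 91)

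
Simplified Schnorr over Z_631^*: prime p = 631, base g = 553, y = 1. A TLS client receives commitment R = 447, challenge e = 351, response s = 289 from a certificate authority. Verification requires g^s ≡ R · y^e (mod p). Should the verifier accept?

accept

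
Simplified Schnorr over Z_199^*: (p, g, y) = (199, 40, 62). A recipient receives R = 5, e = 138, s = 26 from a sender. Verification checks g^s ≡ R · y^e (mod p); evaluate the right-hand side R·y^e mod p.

62^2 = 3844 ≡ 63
62^4 ≡ 63^2 = 3969 ≡ 188
62^8 ≡ 188^2 = 35344 ≡ 121
62^16 ≡ 121^2 = 14641 ≡ 114
62^32 ≡ 114^2 = 12996 ≡ 61
62^64 ≡ 61^2 = 3721 ≡ 139
62^128 ≡ 139^2 = 19321 ≡ 18
138 = 128 + 8 + 2, so 62^138 ≡ 18·121·63 ≡ 103 (mod 199)
R · y^e ≡ 5·103 = 515 ≡ 117 (mod 199)

117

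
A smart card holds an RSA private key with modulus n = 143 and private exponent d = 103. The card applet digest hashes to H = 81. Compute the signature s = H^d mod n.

H^2 ≡ 81^2 = 6561 ≡ 126
H^4 ≡ 126^2 = 15876 ≡ 3
H^8 ≡ 3^2 = 9
H^16 ≡ 9^2 = 81
H^32 ≡ 81^2 = 6561 ≡ 126
H^64 ≡ 126^2 = 15876 ≡ 3
103 = 64 + 32 + 4 + 2 + 1, so H^103 ≡ 3·126·3·126·81 ≡ 42 (mod 143)

42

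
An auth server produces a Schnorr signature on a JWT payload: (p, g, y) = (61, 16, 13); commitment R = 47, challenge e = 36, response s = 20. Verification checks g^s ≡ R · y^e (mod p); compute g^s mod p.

47

16^2 = 256 ≡ 12
16^4 ≡ 12^2 = 144 ≡ 22
16^8 ≡ 22^2 = 484 ≡ 57
16^16 ≡ 57^2 = 3249 ≡ 16
20 = 16 + 4, so 16^20 ≡ 16·22 ≡ 47 (mod 61)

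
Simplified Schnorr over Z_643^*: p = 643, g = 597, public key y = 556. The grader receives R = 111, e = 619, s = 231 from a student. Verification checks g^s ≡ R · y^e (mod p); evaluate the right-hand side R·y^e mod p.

595

556^2 = 309136 ≡ 496
556^4 ≡ 496^2 = 246016 ≡ 390
556^8 ≡ 390^2 = 152100 ≡ 352
556^16 ≡ 352^2 = 123904 ≡ 448
556^32 ≡ 448^2 = 200704 ≡ 88
556^64 ≡ 88^2 = 7744 ≡ 28
556^128 ≡ 28^2 = 784 ≡ 141
556^256 ≡ 141^2 = 19881 ≡ 591
556^512 ≡ 591^2 = 349281 ≡ 132
619 = 512 + 64 + 32 + 8 + 2 + 1, so 556^619 ≡ 132·28·88·352·496·556 ≡ 295 (mod 643)
R · y^e ≡ 111·295 = 32745 ≡ 595 (mod 643)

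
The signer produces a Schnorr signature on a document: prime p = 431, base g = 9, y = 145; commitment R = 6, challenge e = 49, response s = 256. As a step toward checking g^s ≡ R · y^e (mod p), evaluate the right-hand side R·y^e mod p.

145^2 = 21025 ≡ 337
145^4 ≡ 337^2 = 113569 ≡ 216
145^8 ≡ 216^2 = 46656 ≡ 108
145^16 ≡ 108^2 = 11664 ≡ 27
145^32 ≡ 27^2 = 729 ≡ 298
49 = 32 + 16 + 1, so 145^49 ≡ 298·27·145 ≡ 384 (mod 431)
R · y^e ≡ 6·384 = 2304 ≡ 149 (mod 431)

149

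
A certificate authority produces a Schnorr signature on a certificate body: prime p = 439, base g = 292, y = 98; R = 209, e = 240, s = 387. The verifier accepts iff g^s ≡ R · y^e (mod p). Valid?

g^s mod p:
292^2 = 85264 ≡ 98
292^4 ≡ 98^2 = 9604 ≡ 385
292^8 ≡ 385^2 = 148225 ≡ 282
292^16 ≡ 282^2 = 79524 ≡ 65
292^32 ≡ 65^2 = 4225 ≡ 274
292^64 ≡ 274^2 = 75076 ≡ 7
292^128 ≡ 7^2 = 49
292^256 ≡ 49^2 = 2401 ≡ 206
387 = 256 + 128 + 2 + 1, so 292^387 ≡ 206·49·98·292 ≡ 196 (mod 439)
R · y^e mod p:
98^2 = 9604 ≡ 385
98^4 ≡ 385^2 = 148225 ≡ 282
98^8 ≡ 282^2 = 79524 ≡ 65
98^16 ≡ 65^2 = 4225 ≡ 274
98^32 ≡ 274^2 = 75076 ≡ 7
98^64 ≡ 7^2 = 49
98^128 ≡ 49^2 = 2401 ≡ 206
240 = 128 + 64 + 32 + 16, so 98^240 ≡ 206·49·7·274 ≡ 392 (mod 439)
209·392 = 81928 ≡ 274 (mod 439)
196 ≠ 274; the check fails.

no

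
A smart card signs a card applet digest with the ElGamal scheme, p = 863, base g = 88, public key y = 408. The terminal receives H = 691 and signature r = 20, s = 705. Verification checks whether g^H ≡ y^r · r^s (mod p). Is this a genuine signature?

genuine

Left side g^H mod p:
Squares mod 863: 88^1≡88, 88^2≡840, 88^4≡529, 88^8≡229, 88^16≡661, 88^32≡243, 88^64≡365, 88^128≡323, 88^256≡769, 88^512≡206
691 = 512 + 128 + 32 + 16 + 2 + 1, so 88^691 ≡ 206·323·243·661·840·88 ≡ 535 (mod 863)
Right side y^r · r^s mod p:
Squares mod 863: 408^1≡408, 408^2≡768, 408^4≡395, 408^8≡685, 408^16≡616
20 = 16 + 4, so 408^20 ≡ 616·395 ≡ 817 (mod 863)
Squares mod 863: 20^1≡20, 20^2≡400, 20^4≡345, 20^8≡794, 20^16≡446, 20^32≡426, 20^64≡246, 20^128≡106, 20^256≡17, 20^512≡289
705 = 512 + 128 + 64 + 1, so 20^705 ≡ 289·106·246·20 ≡ 645 (mod 863)
817·645 = 526965 ≡ 535 (mod 863)
535 ≡ 535 (mod 863), so the signature is genuine.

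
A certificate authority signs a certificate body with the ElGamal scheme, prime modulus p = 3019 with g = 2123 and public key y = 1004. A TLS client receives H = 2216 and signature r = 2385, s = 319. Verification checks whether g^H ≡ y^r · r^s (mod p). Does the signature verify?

Left side g^H mod p:
2123^2216 mod 3019 = 908
Right side y^r · r^s mod p:
1004^2385 mod 3019 = 1727
2385^319 mod 3019 = 2579
1727·2579 = 4453933 ≡ 908 (mod 3019)
908 ≡ 908 (mod 3019), so the signature is genuine.

verifies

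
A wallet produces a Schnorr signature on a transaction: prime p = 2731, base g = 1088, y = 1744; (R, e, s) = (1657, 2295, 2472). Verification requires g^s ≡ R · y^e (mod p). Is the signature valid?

g^s mod p:
Squares mod 2731: 1088^1≡1088, 1088^2≡1221, 1088^4≡2446, 1088^8≡2026, 1088^16≡2714, 1088^32≡289, 1088^64≡1591, 1088^128≡2375, 1088^256≡1110, 1088^512≡419, 1088^1024≡777, 1088^2048≡178
2472 = 2048 + 256 + 128 + 32 + 8, so 1088^2472 ≡ 178·1110·2375·289·2026 ≡ 413 (mod 2731)
R · y^e mod p:
Squares mod 2731: 1744^1≡1744, 1744^2≡1933, 1744^4≡481, 1744^8≡1957, 1744^16≡987, 1744^32≡1933, 1744^64≡481, 1744^128≡1957, 1744^256≡987, 1744^512≡1933, 1744^1024≡481, 1744^2048≡1957
2295 = 2048 + 128 + 64 + 32 + 16 + 4 + 2 + 1, so 1744^2295 ≡ 1957·1957·481·1933·987·481·1933·1744 ≡ 2730 (mod 2731)
1657·2730 = 4523610 ≡ 1074 (mod 2731)
413 ≠ 1074; the check fails.

invalid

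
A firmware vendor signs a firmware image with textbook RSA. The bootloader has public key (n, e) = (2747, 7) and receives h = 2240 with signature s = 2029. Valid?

Squares mod 2747: s^1≡2029, s^2≡1835, s^4≡2150
7 = 4 + 2 + 1, so s^7 ≡ 2150·1835·2029 ≡ 418 (mod 2747)
418 ≠ 2240, so verification fails.

no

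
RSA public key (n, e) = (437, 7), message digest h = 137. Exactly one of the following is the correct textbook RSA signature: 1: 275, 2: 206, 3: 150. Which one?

Candidate 1: Squares mod 437: 275^1≡275, 275^2≡24, 275^4≡139; 7 = 4 + 2 + 1, so 275^7 ≡ 139·24·275 ≡ 137 (mod 437)
  → matches h = 137
Candidate 2: Squares mod 437: 206^1≡206, 206^2≡47, 206^4≡24; 7 = 4 + 2 + 1, so 206^7 ≡ 24·47·206 ≡ 321 (mod 437)
Candidate 3: Squares mod 437: 150^1≡150, 150^2≡213, 150^4≡358; 7 = 4 + 2 + 1, so 150^7 ≡ 358·213·150 ≡ 62 (mod 437)

1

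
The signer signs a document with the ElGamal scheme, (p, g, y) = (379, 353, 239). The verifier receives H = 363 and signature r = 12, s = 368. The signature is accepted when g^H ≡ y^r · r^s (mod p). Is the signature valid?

Left side g^H mod p:
353^363 mod 379 = 174
Right side y^r · r^s mod p:
239^12 mod 379 = 234
12^368 mod 379 = 281
234·281 = 65754 ≡ 187 (mod 379)
174 ≠ 187, so verification fails.

invalid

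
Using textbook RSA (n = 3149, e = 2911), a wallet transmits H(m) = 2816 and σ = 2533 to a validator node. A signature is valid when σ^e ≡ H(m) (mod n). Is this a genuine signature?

forged

σ^2 ≡ 2533^2 = 6416089 ≡ 1576
σ^4 ≡ 1576^2 = 2483776 ≡ 2364
σ^8 ≡ 2364^2 = 5588496 ≡ 2170
σ^16 ≡ 2170^2 = 4708900 ≡ 1145
σ^32 ≡ 1145^2 = 1311025 ≡ 1041
σ^64 ≡ 1041^2 = 1083681 ≡ 425
σ^128 ≡ 425^2 = 180625 ≡ 1132
σ^256 ≡ 1132^2 = 1281424 ≡ 2930
σ^512 ≡ 2930^2 = 8584900 ≡ 726
σ^1024 ≡ 726^2 = 527076 ≡ 1193
σ^2048 ≡ 1193^2 = 1423249 ≡ 3050
2911 = 2048 + 512 + 256 + 64 + 16 + 8 + 4 + 2 + 1, so σ^2911 ≡ 3050·726·2930·425·1145·2170·2364·1576·2533 ≡ 333 (mod 3149)
The recovered value 333 does not match the digest 2816.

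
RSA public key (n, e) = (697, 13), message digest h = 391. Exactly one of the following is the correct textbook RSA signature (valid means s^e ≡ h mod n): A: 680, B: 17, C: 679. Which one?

Candidate A: 680^13 mod 697 = 306
Candidate B: 17^13 mod 697 = 391
  → matches h = 391
Candidate C: 679^13 mod 697 = 441

B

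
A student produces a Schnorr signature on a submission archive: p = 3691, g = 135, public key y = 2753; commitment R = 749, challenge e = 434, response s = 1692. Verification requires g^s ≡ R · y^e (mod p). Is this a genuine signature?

g^s mod p:
135^2 = 18225 ≡ 3461
135^4 ≡ 3461^2 = 11978521 ≡ 1226
135^8 ≡ 1226^2 = 1503076 ≡ 839
135^16 ≡ 839^2 = 703921 ≡ 2631
135^32 ≡ 2631^2 = 6922161 ≡ 1536
135^64 ≡ 1536^2 = 2359296 ≡ 747
135^128 ≡ 747^2 = 558009 ≡ 668
135^256 ≡ 668^2 = 446224 ≡ 3304
135^512 ≡ 3304^2 = 10916416 ≡ 2129
135^1024 ≡ 2129^2 = 4532641 ≡ 93
1692 = 1024 + 512 + 128 + 16 + 8 + 4, so 135^1692 ≡ 93·2129·668·2631·839·1226 ≡ 2691 (mod 3691)
R · y^e mod p:
2753^2 = 7579009 ≡ 1386
2753^4 ≡ 1386^2 = 1920996 ≡ 1676
2753^8 ≡ 1676^2 = 2808976 ≡ 125
2753^16 ≡ 125^2 = 15625 ≡ 861
2753^32 ≡ 861^2 = 741321 ≡ 3121
2753^64 ≡ 3121^2 = 9740641 ≡ 92
2753^128 ≡ 92^2 = 8464 ≡ 1082
2753^256 ≡ 1082^2 = 1170724 ≡ 677
434 = 256 + 128 + 32 + 16 + 2, so 2753^434 ≡ 677·1082·3121·861·1386 ≡ 2166 (mod 3691)
749·2166 = 1622334 ≡ 1985 (mod 3691)
2691 ≠ 1985; the check fails.

forged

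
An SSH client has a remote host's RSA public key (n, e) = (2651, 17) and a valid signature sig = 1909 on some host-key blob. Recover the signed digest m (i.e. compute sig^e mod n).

63

Squares mod 2651: sig^1≡1909, sig^2≡1807, sig^4≡1868, sig^8≡708, sig^16≡225
17 = 16 + 1, so sig^17 ≡ 225·1909 ≡ 63 (mod 2651)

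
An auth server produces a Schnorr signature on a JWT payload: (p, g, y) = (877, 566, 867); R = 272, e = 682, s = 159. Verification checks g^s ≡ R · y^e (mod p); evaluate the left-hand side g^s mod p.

126

566^2 = 320356 ≡ 251
566^4 ≡ 251^2 = 63001 ≡ 734
566^8 ≡ 734^2 = 538756 ≡ 278
566^16 ≡ 278^2 = 77284 ≡ 108
566^32 ≡ 108^2 = 11664 ≡ 263
566^64 ≡ 263^2 = 69169 ≡ 763
566^128 ≡ 763^2 = 582169 ≡ 718
159 = 128 + 16 + 8 + 4 + 2 + 1, so 566^159 ≡ 718·108·278·734·251·566 ≡ 126 (mod 877)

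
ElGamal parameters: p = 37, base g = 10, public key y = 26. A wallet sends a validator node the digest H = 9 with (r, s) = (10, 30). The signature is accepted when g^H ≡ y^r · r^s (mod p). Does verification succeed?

fails

Left side g^H mod p:
10^2 = 100 ≡ 26
10^4 ≡ 26^2 = 676 ≡ 10
10^8 ≡ 10^2 = 100 ≡ 26
9 = 8 + 1, so 10^9 ≡ 26·10 ≡ 1 (mod 37)
Right side y^r · r^s mod p:
26^2 = 676 ≡ 10
26^4 ≡ 10^2 = 100 ≡ 26
26^8 ≡ 26^2 = 676 ≡ 10
10 = 8 + 2, so 26^10 ≡ 10·10 ≡ 26 (mod 37)
10^2 = 100 ≡ 26
10^4 ≡ 26^2 = 676 ≡ 10
10^8 ≡ 10^2 = 100 ≡ 26
10^16 ≡ 26^2 = 676 ≡ 10
30 = 16 + 8 + 4 + 2, so 10^30 ≡ 10·26·10·26 ≡ 1 (mod 37)
26·1 = 26 ≡ 26 (mod 37)
1 ≠ 26, so verification fails.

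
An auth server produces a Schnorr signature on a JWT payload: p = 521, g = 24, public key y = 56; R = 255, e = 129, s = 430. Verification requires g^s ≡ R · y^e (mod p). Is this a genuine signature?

forged

g^s mod p:
24^2 = 576 ≡ 55
24^4 ≡ 55^2 = 3025 ≡ 420
24^8 ≡ 420^2 = 176400 ≡ 302
24^16 ≡ 302^2 = 91204 ≡ 29
24^32 ≡ 29^2 = 841 ≡ 320
24^64 ≡ 320^2 = 102400 ≡ 284
24^128 ≡ 284^2 = 80656 ≡ 422
24^256 ≡ 422^2 = 178084 ≡ 423
430 = 256 + 128 + 32 + 8 + 4 + 2, so 24^430 ≡ 423·422·320·302·420·55 ≡ 10 (mod 521)
R · y^e mod p:
56^2 = 3136 ≡ 10
56^4 ≡ 10^2 = 100
56^8 ≡ 100^2 = 10000 ≡ 101
56^16 ≡ 101^2 = 10201 ≡ 302
56^32 ≡ 302^2 = 91204 ≡ 29
56^64 ≡ 29^2 = 841 ≡ 320
56^128 ≡ 320^2 = 102400 ≡ 284
129 = 128 + 1, so 56^129 ≡ 284·56 ≡ 274 (mod 521)
255·274 = 69870 ≡ 56 (mod 521)
10 ≠ 56; the check fails.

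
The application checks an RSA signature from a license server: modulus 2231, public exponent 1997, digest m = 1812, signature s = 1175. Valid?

yes

s^2 ≡ 1175^2 = 1380625 ≡ 1867
s^4 ≡ 1867^2 = 3485689 ≡ 867
s^8 ≡ 867^2 = 751689 ≡ 2073
s^16 ≡ 2073^2 = 4297329 ≡ 423
s^32 ≡ 423^2 = 178929 ≡ 449
s^64 ≡ 449^2 = 201601 ≡ 811
s^128 ≡ 811^2 = 657721 ≡ 1807
s^256 ≡ 1807^2 = 3265249 ≡ 1296
s^512 ≡ 1296^2 = 1679616 ≡ 1904
s^1024 ≡ 1904^2 = 3625216 ≡ 2072
1997 = 1024 + 512 + 256 + 128 + 64 + 8 + 4 + 1, so s^1997 ≡ 2072·1904·1296·1807·811·2073·867·1175 ≡ 1812 (mod 2231)
1812 = m, so the signature checks out.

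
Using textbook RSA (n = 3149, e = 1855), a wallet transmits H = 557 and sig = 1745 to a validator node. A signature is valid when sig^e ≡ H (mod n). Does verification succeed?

fails

Squares mod 3149: sig^1≡1745, sig^2≡3091, sig^4≡215, sig^8≡2139, sig^16≡2973, sig^32≡2635, sig^64≡2829, sig^128≡1632, sig^256≡2519, sig^512≡126, sig^1024≡131
1855 = 1024 + 512 + 256 + 32 + 16 + 8 + 4 + 2 + 1, so sig^1855 ≡ 131·126·2519·2635·2973·2139·215·3091·1745 ≡ 378 (mod 3149)
The recovered value 378 does not match the digest 557.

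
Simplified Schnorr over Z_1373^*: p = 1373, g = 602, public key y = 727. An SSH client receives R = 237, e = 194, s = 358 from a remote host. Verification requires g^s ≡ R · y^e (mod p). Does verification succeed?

g^s mod p:
602^2 = 362404 ≡ 1305
602^4 ≡ 1305^2 = 1703025 ≡ 505
602^8 ≡ 505^2 = 255025 ≡ 1020
602^16 ≡ 1020^2 = 1040400 ≡ 1039
602^32 ≡ 1039^2 = 1079521 ≡ 343
602^64 ≡ 343^2 = 117649 ≡ 944
602^128 ≡ 944^2 = 891136 ≡ 59
602^256 ≡ 59^2 = 3481 ≡ 735
358 = 256 + 64 + 32 + 4 + 2, so 602^358 ≡ 735·944·343·505·1305 ≡ 65 (mod 1373)
R · y^e mod p:
727^2 = 528529 ≡ 1297
727^4 ≡ 1297^2 = 1682209 ≡ 284
727^8 ≡ 284^2 = 80656 ≡ 1022
727^16 ≡ 1022^2 = 1044484 ≡ 1004
727^32 ≡ 1004^2 = 1008016 ≡ 234
727^64 ≡ 234^2 = 54756 ≡ 1209
727^128 ≡ 1209^2 = 1461681 ≡ 809
194 = 128 + 64 + 2, so 727^194 ≡ 809·1209·1297 ≡ 64 (mod 1373)
237·64 = 15168 ≡ 65 (mod 1373)
65 ≡ 65 (mod 1373); signature holds.

passes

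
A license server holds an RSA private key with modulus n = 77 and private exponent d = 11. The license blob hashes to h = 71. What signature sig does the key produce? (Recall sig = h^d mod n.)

71

h^2 ≡ 71^2 = 5041 ≡ 36
h^4 ≡ 36^2 = 1296 ≡ 64
h^8 ≡ 64^2 = 4096 ≡ 15
11 = 8 + 2 + 1, so h^11 ≡ 15·36·71 ≡ 71 (mod 77)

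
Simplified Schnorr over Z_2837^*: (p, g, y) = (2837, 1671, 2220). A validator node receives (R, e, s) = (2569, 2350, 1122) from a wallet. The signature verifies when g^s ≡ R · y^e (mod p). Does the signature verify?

verifies

g^s mod p:
1671^2 = 2792241 ≡ 633
1671^4 ≡ 633^2 = 400689 ≡ 672
1671^8 ≡ 672^2 = 451584 ≡ 501
1671^16 ≡ 501^2 = 251001 ≡ 1345
1671^32 ≡ 1345^2 = 1809025 ≡ 1856
1671^64 ≡ 1856^2 = 3444736 ≡ 618
1671^128 ≡ 618^2 = 381924 ≡ 1766
1671^256 ≡ 1766^2 = 3118756 ≡ 893
1671^512 ≡ 893^2 = 797449 ≡ 252
1671^1024 ≡ 252^2 = 63504 ≡ 1090
1122 = 1024 + 64 + 32 + 2, so 1671^1122 ≡ 1090·618·1856·633 ≡ 1465 (mod 2837)
R · y^e mod p:
2220^2 = 4928400 ≡ 531
2220^4 ≡ 531^2 = 281961 ≡ 1098
2220^8 ≡ 1098^2 = 1205604 ≡ 2716
2220^16 ≡ 2716^2 = 7376656 ≡ 456
2220^32 ≡ 456^2 = 207936 ≡ 835
2220^64 ≡ 835^2 = 697225 ≡ 2160
2220^128 ≡ 2160^2 = 4665600 ≡ 1572
2220^256 ≡ 1572^2 = 2471184 ≡ 157
2220^512 ≡ 157^2 = 24649 ≡ 1953
2220^1024 ≡ 1953^2 = 3814209 ≡ 1281
2220^2048 ≡ 1281^2 = 1640961 ≡ 1175
2350 = 2048 + 256 + 32 + 8 + 4 + 2, so 2220^2350 ≡ 1175·157·835·2716·1098·531 ≡ 2334 (mod 2837)
2569·2334 = 5996046 ≡ 1465 (mod 2837)
1465 ≡ 1465 (mod 2837); signature holds.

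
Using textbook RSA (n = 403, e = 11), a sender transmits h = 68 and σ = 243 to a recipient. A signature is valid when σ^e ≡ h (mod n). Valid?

yes

σ^11 mod 403 = 68
68 = h, so the signature checks out.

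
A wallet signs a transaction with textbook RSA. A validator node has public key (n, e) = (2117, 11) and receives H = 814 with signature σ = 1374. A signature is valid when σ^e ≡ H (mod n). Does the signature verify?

σ^2 ≡ 1374^2 = 1887876 ≡ 1629
σ^4 ≡ 1629^2 = 2653641 ≡ 1040
σ^8 ≡ 1040^2 = 1081600 ≡ 1930
11 = 8 + 2 + 1, so σ^11 ≡ 1930·1629·1374 ≡ 68 (mod 2117)
σ^11 mod 2117 = 68, but H = 814.

does not verify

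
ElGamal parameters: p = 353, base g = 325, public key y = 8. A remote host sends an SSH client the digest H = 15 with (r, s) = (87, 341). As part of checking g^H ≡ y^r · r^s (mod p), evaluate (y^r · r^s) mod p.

Squares mod 353: 8^1≡8, 8^2≡64, 8^4≡213, 8^8≡185, 8^16≡337, 8^32≡256, 8^64≡231
87 = 64 + 16 + 4 + 2 + 1, so 8^87 ≡ 231·337·213·64·8 ≡ 309 (mod 353)
Squares mod 353: 87^1≡87, 87^2≡156, 87^4≡332, 87^8≡88, 87^16≡331, 87^32≡131, 87^64≡217, 87^128≡140, 87^256≡185
341 = 256 + 64 + 16 + 4 + 1, so 87^341 ≡ 185·217·331·332·87 ≡ 67 (mod 353)
y^r · r^s ≡ 309·67 = 20703 ≡ 229 (mod 353)

229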